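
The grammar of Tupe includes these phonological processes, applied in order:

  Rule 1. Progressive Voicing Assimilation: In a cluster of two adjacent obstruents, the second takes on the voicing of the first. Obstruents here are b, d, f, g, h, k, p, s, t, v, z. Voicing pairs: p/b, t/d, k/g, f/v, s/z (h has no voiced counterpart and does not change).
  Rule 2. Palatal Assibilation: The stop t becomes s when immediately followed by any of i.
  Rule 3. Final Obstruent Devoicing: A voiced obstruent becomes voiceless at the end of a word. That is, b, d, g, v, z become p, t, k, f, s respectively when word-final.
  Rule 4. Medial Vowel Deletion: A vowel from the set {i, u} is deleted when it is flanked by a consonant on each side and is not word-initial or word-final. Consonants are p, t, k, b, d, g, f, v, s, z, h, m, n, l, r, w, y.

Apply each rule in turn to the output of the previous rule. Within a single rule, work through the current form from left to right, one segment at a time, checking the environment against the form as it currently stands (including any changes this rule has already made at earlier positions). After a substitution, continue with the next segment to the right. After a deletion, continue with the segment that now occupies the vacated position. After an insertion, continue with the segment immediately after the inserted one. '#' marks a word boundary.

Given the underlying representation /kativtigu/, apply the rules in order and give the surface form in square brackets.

[kasvdgu]

Rule 1 Progressive Voicing Assimilation: [kativtigu] → [kativdigu]
Rule 2 Palatal Assibilation: [kativdigu] → [kasivdigu]
Rule 3 Final Obstruent Devoicing: no change — [kasivdigu]
Rule 4 Medial Vowel Deletion: [kasivdigu] → [kasvdgu]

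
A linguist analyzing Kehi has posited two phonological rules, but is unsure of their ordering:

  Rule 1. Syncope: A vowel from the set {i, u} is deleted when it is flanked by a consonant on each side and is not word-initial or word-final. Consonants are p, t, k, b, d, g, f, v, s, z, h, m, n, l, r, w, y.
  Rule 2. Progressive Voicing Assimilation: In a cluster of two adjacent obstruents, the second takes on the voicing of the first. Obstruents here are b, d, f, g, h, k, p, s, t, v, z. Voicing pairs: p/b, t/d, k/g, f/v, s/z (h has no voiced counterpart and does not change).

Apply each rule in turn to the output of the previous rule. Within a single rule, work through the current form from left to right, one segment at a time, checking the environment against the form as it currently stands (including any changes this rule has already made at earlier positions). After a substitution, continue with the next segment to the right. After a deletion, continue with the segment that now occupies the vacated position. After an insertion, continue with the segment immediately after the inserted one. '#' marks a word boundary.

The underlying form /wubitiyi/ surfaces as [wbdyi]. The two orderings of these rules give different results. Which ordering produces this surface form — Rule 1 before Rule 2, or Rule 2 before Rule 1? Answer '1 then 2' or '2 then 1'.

1 then 2

Order 1 then 2:
  1 Syncope: [wubitiyi] → [wbtyi]
  2 Progressive Voicing Assimilation: [wbtyi] → [wbdyi]
  result: [wbdyi]
Order 2 then 1:
  2 Progressive Voicing Assimilation: no change — [wubitiyi]
  1 Syncope: [wubitiyi] → [wbtyi]
  result: [wbtyi]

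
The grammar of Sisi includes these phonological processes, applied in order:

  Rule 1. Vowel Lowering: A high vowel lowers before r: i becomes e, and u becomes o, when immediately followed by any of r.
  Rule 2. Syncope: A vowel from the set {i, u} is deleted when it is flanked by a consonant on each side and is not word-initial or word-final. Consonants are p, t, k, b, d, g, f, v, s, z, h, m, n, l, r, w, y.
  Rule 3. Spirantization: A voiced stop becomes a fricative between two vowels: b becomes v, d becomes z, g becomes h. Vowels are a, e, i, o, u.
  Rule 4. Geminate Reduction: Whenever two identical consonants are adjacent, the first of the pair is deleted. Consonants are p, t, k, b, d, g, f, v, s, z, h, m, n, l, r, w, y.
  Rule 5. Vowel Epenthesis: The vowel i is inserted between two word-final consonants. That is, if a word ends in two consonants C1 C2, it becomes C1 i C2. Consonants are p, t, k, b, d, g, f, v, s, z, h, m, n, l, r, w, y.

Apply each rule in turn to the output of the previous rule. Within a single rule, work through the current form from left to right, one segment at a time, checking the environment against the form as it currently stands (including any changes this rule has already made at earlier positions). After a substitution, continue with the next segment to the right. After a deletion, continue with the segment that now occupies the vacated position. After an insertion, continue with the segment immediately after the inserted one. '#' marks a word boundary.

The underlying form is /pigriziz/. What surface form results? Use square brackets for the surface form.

Rule 1 Vowel Lowering: no change — [pigriziz]
Rule 2 Syncope: [pigriziz] → [pgrzz]
Rule 3 Spirantization: no change — [pgrzz]
Rule 4 Geminate Reduction: [pgrzz] → [pgrz]
Rule 5 Vowel Epenthesis: [pgrz] → [pgriz]

[pgriz]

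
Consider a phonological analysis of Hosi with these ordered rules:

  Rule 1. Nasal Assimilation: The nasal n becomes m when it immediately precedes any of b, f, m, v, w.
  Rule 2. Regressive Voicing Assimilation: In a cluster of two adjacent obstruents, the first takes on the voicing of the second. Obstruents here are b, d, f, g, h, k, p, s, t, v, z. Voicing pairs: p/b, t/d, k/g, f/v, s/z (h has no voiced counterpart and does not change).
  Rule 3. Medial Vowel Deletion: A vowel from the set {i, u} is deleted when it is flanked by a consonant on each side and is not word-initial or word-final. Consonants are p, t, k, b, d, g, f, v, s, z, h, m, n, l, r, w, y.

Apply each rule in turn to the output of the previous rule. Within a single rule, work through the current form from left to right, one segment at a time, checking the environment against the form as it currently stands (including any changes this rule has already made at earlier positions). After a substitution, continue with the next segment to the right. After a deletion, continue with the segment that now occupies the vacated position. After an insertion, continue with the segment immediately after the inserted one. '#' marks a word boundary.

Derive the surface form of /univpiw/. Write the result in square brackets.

Rule 1 Nasal Assimilation: no change — [univpiw]
Rule 2 Regressive Voicing Assimilation: [univpiw] → [unifpiw]
Rule 3 Medial Vowel Deletion: [unifpiw] → [unfpw]

[unfpw]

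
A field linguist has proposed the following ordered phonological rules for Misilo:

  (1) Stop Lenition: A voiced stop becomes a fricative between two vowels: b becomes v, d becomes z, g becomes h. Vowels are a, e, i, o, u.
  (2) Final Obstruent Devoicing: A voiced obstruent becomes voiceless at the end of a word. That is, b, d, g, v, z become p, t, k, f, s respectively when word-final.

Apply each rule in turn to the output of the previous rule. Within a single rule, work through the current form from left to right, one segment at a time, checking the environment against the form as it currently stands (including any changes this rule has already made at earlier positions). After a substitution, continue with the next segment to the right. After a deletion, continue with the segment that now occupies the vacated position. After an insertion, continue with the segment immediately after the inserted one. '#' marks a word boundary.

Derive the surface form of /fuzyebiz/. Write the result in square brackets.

(1) Stop Lenition: [fuzyebiz] → [fuzyeviz]
(2) Final Obstruent Devoicing: [fuzyeviz] → [fuzyevis]

[fuzyevis]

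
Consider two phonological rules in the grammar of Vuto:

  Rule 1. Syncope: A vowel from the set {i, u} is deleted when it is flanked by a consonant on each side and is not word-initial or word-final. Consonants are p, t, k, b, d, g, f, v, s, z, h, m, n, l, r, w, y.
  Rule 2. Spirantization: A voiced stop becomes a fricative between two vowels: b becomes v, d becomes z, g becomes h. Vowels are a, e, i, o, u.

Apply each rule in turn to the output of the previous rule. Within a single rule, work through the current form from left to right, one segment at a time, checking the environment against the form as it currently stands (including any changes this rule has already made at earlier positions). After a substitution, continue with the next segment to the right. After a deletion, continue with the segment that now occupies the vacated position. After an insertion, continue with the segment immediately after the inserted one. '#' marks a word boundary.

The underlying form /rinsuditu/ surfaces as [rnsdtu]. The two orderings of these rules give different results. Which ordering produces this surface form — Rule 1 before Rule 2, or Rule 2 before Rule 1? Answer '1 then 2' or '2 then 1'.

1 then 2

Order 1 then 2:
  1 Syncope: [rinsuditu] → [rnsdtu]
  2 Spirantization: no change — [rnsdtu]
  result: [rnsdtu]
Order 2 then 1:
  2 Spirantization: [rinsuditu] → [rinsuzitu]
  1 Syncope: [rinsuzitu] → [rnsztu]
  result: [rnsztu]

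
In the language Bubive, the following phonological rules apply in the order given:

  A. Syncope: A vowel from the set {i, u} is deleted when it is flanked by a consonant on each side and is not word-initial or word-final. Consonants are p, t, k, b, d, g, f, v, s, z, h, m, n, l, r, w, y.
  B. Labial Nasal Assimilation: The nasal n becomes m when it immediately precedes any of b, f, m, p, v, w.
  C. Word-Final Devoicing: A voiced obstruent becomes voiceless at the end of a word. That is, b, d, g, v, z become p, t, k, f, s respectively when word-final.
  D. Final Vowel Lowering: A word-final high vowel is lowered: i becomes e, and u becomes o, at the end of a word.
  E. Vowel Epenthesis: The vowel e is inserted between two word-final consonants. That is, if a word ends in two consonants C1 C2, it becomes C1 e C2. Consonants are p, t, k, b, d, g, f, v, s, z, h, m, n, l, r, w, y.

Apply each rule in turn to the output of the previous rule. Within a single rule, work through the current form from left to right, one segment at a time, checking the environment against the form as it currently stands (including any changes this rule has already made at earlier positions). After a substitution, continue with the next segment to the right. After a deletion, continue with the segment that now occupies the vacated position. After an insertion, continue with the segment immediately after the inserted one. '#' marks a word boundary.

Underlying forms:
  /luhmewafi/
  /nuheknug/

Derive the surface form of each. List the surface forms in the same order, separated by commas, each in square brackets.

/luhmewafi/:
  A Syncope: [luhmewafi] → [lhmewafi]
  B Labial Nasal Assimilation: no change — [lhmewafi]
  C Word-Final Devoicing: no change — [lhmewafi]
  D Final Vowel Lowering: [lhmewafi] → [lhmewafe]
  E Vowel Epenthesis: no change — [lhmewafe]
/nuheknug/:
  A Syncope: [nuheknug] → [nhekng]
  B Labial Nasal Assimilation: no change — [nhekng]
  C Word-Final Devoicing: [nhekng] → [nheknk]
  D Final Vowel Lowering: no change — [nheknk]
  E Vowel Epenthesis: [nheknk] → [nheknek]

[lhmewafe], [nheknek]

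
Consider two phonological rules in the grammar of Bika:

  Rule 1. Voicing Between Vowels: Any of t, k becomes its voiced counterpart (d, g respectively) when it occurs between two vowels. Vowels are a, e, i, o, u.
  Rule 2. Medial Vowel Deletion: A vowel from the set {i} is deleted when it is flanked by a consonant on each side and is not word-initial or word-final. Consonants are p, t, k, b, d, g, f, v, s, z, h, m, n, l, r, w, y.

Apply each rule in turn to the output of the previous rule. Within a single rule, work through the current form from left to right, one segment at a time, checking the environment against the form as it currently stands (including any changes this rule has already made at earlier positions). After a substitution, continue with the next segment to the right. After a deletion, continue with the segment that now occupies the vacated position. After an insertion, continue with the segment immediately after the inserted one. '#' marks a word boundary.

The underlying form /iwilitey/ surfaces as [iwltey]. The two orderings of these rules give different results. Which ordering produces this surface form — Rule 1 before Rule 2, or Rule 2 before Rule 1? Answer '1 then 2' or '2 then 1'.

Order 1 then 2:
  1 Voicing Between Vowels: [iwilitey] → [iwilidey]
  2 Medial Vowel Deletion: [iwilidey] → [iwldey]
  result: [iwldey]
Order 2 then 1:
  2 Medial Vowel Deletion: [iwilitey] → [iwltey]
  1 Voicing Between Vowels: no change — [iwltey]
  result: [iwltey]

2 then 1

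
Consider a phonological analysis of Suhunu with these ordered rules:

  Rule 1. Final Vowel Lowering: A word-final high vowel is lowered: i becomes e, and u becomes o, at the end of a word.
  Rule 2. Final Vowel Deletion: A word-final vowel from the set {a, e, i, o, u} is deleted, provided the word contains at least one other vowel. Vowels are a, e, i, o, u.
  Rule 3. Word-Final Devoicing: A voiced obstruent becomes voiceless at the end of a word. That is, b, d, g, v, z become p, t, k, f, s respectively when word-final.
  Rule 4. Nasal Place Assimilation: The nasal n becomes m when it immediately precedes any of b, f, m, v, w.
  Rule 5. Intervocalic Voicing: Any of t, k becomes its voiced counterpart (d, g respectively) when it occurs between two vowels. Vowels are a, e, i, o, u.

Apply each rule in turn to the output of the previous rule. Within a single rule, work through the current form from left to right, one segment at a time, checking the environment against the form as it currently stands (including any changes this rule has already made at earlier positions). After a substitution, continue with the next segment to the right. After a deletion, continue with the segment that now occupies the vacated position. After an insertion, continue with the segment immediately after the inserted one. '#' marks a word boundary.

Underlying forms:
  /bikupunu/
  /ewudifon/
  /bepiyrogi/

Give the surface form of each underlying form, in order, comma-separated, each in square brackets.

/bikupunu/:
  Rule 1 Final Vowel Lowering: [bikupunu] → [bikupuno]
  Rule 2 Final Vowel Deletion: [bikupuno] → [bikupun]
  Rule 3 Word-Final Devoicing: no change — [bikupun]
  Rule 4 Nasal Place Assimilation: no change — [bikupun]
  Rule 5 Intervocalic Voicing: [bikupun] → [bigupun]
/ewudifon/:
  Rule 1 Final Vowel Lowering: no change — [ewudifon]
  Rule 2 Final Vowel Deletion: no change — [ewudifon]
  Rule 3 Word-Final Devoicing: no change — [ewudifon]
  Rule 4 Nasal Place Assimilation: no change — [ewudifon]
  Rule 5 Intervocalic Voicing: no change — [ewudifon]
/bepiyrogi/:
  Rule 1 Final Vowel Lowering: [bepiyrogi] → [bepiyroge]
  Rule 2 Final Vowel Deletion: [bepiyroge] → [bepiyrog]
  Rule 3 Word-Final Devoicing: [bepiyrog] → [bepiyrok]
  Rule 4 Nasal Place Assimilation: no change — [bepiyrok]
  Rule 5 Intervocalic Voicing: no change — [bepiyrok]

[bigupun], [ewudifon], [bepiyrok]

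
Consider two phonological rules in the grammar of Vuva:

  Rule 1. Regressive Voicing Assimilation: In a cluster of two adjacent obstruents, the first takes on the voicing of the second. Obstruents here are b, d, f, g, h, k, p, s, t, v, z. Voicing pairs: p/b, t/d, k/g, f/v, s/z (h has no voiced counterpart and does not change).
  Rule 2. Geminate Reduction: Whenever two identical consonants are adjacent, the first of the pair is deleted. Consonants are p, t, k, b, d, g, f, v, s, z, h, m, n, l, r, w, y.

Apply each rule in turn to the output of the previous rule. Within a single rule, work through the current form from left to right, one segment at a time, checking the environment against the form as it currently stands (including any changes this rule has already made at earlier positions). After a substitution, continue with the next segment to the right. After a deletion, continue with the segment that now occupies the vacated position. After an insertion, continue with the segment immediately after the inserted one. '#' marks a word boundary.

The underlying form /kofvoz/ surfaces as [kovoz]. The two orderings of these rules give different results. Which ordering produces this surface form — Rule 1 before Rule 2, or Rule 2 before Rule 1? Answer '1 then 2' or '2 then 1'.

Order 1 then 2:
  1 Regressive Voicing Assimilation: [kofvoz] → [kovvoz]
  2 Geminate Reduction: [kovvoz] → [kovoz]
  result: [kovoz]
Order 2 then 1:
  2 Geminate Reduction: no change — [kofvoz]
  1 Regressive Voicing Assimilation: [kofvoz] → [kovvoz]
  result: [kovvoz]

1 then 2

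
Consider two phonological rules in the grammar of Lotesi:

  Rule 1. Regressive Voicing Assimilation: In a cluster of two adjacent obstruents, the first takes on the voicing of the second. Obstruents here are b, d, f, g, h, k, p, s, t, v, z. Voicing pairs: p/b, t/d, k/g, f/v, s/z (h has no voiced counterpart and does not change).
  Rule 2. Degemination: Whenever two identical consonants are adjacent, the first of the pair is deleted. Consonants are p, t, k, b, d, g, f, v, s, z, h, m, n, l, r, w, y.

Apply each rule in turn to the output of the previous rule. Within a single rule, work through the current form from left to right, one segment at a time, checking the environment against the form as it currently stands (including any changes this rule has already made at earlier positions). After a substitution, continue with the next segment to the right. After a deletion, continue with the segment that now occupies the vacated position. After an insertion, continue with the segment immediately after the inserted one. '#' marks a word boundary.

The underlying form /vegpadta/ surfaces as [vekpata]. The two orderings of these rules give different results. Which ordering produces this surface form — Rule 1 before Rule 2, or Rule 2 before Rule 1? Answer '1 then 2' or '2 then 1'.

Order 1 then 2:
  1 Regressive Voicing Assimilation: [vegpadta] → [vekpatta]
  2 Degemination: [vekpatta] → [vekpata]
  result: [vekpata]
Order 2 then 1:
  2 Degemination: no change — [vegpadta]
  1 Regressive Voicing Assimilation: [vegpadta] → [vekpatta]
  result: [vekpatta]

1 then 2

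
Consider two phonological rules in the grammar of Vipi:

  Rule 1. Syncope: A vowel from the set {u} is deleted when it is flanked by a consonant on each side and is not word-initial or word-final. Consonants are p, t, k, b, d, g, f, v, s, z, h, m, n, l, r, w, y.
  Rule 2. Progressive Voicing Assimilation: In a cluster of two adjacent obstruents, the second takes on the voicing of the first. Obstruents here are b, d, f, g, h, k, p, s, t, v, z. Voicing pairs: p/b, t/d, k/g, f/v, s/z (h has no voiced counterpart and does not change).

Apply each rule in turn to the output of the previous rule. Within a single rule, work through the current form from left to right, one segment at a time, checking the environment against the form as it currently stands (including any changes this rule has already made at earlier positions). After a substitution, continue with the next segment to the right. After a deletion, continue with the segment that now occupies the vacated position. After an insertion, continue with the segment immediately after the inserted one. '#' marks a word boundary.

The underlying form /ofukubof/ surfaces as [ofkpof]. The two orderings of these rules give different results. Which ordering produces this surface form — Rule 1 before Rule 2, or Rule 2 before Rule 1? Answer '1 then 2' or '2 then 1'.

Order 1 then 2:
  1 Syncope: [ofukubof] → [ofkbof]
  2 Progressive Voicing Assimilation: [ofkbof] → [ofkpof]
  result: [ofkpof]
Order 2 then 1:
  2 Progressive Voicing Assimilation: no change — [ofukubof]
  1 Syncope: [ofukubof] → [ofkbof]
  result: [ofkbof]

1 then 2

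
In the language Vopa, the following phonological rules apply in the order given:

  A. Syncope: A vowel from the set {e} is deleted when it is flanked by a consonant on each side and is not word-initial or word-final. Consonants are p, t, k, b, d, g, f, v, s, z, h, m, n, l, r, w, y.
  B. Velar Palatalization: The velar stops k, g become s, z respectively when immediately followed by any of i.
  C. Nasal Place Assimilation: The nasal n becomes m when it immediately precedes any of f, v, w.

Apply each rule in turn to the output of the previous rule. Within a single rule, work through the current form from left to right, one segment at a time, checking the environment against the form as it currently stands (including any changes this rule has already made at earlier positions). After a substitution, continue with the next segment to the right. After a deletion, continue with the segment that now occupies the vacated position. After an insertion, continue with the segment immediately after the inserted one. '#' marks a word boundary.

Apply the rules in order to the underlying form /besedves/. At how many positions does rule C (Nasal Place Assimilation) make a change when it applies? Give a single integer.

A Syncope: [besedves] → [bsdvs]
B Velar Palatalization: no change — [bsdvs]
C Nasal Place Assimilation: no change — [bsdvs]
Rule C changed 0 position(s).

0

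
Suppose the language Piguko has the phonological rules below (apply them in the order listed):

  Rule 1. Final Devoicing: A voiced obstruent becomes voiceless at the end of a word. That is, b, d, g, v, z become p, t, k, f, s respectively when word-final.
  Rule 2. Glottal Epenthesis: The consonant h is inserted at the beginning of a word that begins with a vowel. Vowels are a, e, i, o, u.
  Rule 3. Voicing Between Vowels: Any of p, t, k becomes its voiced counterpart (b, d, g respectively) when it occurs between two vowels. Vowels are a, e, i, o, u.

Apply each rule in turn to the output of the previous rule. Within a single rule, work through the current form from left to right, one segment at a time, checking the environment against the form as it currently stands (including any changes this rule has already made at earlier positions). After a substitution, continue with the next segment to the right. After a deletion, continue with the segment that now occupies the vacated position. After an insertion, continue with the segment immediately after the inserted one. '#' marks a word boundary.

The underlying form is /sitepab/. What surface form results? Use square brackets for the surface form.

[sidebap]

Rule 1 Final Devoicing: [sitepab] → [sitepap]
Rule 2 Glottal Epenthesis: no change — [sitepap]
Rule 3 Voicing Between Vowels: [sitepap] → [sidebap]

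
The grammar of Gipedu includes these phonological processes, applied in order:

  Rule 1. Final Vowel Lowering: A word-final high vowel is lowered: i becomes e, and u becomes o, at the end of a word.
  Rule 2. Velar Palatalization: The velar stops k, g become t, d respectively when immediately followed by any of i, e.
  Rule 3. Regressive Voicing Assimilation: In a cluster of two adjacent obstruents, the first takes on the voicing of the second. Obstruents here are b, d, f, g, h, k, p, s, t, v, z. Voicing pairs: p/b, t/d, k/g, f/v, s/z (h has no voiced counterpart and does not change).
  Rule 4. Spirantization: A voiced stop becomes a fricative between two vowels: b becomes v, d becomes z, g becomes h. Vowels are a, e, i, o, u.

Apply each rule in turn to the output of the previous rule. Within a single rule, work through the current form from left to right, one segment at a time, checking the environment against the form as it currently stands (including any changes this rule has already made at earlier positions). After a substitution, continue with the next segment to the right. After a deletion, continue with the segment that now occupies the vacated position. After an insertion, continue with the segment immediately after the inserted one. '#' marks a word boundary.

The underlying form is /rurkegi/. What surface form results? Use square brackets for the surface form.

Rule 1 Final Vowel Lowering: [rurkegi] → [rurkege]
Rule 2 Velar Palatalization: [rurkege] → [rurtede]
Rule 3 Regressive Voicing Assimilation: no change — [rurtede]
Rule 4 Spirantization: [rurtede] → [rurteze]

[rurteze]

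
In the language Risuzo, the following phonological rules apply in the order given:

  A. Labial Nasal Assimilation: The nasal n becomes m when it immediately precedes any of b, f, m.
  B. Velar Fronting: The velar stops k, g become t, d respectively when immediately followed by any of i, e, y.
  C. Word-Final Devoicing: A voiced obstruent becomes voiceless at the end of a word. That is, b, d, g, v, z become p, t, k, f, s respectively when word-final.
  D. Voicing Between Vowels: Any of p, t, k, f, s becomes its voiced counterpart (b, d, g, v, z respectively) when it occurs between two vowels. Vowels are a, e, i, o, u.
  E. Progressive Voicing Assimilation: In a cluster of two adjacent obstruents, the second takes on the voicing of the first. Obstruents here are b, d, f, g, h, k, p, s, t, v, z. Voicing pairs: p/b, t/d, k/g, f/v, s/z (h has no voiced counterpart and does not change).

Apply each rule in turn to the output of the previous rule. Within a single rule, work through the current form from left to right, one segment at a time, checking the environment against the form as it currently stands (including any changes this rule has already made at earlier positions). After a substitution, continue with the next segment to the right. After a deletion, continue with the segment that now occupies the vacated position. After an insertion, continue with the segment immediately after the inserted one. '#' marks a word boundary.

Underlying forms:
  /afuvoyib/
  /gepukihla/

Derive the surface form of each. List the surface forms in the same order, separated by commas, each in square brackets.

[avuvoyip], [debudihla]

/afuvoyib/:
  A Labial Nasal Assimilation: no change — [afuvoyib]
  B Velar Fronting: no change — [afuvoyib]
  C Word-Final Devoicing: [afuvoyib] → [afuvoyip]
  D Voicing Between Vowels: [afuvoyip] → [avuvoyip]
  E Progressive Voicing Assimilation: no change — [avuvoyip]
/gepukihla/:
  A Labial Nasal Assimilation: no change — [gepukihla]
  B Velar Fronting: [gepukihla] → [deputihla]
  C Word-Final Devoicing: no change — [deputihla]
  D Voicing Between Vowels: [deputihla] → [debudihla]
  E Progressive Voicing Assimilation: no change — [debudihla]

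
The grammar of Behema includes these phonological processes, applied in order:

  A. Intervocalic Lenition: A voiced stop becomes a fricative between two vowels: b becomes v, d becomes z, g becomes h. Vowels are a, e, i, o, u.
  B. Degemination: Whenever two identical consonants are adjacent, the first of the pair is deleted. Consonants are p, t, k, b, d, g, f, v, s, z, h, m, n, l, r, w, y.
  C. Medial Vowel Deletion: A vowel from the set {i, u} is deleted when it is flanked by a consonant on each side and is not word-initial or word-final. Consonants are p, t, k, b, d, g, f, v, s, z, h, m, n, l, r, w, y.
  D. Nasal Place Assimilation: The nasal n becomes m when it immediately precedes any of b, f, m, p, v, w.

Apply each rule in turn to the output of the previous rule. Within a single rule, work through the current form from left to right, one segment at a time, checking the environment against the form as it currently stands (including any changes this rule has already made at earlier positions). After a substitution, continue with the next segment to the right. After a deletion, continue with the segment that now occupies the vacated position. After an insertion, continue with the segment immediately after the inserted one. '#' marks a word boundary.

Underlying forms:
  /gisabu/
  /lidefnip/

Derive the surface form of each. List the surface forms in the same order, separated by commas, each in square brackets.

/gisabu/:
  A Intervocalic Lenition: [gisabu] → [gisavu]
  B Degemination: no change — [gisavu]
  C Medial Vowel Deletion: [gisavu] → [gsavu]
  D Nasal Place Assimilation: no change — [gsavu]
/lidefnip/:
  A Intervocalic Lenition: [lidefnip] → [lizefnip]
  B Degemination: no change — [lizefnip]
  C Medial Vowel Deletion: [lizefnip] → [lzefnp]
  D Nasal Place Assimilation: [lzefnp] → [lzefmp]

[gsavu], [lzefmp]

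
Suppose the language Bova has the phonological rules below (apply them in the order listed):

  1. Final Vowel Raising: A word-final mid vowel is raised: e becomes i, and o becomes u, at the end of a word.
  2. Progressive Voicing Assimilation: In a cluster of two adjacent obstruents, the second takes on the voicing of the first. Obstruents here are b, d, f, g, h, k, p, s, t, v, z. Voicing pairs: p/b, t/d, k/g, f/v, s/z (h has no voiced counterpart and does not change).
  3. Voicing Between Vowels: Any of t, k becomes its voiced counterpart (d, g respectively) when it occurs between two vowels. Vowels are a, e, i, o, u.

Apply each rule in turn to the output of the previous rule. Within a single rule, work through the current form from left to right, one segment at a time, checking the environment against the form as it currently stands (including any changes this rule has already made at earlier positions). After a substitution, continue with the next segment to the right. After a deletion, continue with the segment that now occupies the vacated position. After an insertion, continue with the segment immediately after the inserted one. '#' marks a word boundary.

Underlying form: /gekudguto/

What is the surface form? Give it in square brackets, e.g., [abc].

[gegudgudu]

1 Final Vowel Raising: [gekudguto] → [gekudgutu]
2 Progressive Voicing Assimilation: no change — [gekudgutu]
3 Voicing Between Vowels: [gekudgutu] → [gegudgudu]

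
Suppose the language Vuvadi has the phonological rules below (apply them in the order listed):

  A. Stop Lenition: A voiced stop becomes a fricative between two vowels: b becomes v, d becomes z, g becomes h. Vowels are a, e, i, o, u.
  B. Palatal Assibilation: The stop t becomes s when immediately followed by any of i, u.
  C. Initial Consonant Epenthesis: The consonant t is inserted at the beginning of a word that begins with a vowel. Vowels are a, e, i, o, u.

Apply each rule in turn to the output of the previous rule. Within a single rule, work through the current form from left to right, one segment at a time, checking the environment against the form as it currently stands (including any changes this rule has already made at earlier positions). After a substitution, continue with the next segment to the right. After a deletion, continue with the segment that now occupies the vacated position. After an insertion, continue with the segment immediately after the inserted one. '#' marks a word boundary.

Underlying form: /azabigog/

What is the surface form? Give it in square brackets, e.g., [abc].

[tazavihog]

A Stop Lenition: [azabigog] → [azavihog]
B Palatal Assibilation: no change — [azavihog]
C Initial Consonant Epenthesis: [azavihog] → [tazavihog]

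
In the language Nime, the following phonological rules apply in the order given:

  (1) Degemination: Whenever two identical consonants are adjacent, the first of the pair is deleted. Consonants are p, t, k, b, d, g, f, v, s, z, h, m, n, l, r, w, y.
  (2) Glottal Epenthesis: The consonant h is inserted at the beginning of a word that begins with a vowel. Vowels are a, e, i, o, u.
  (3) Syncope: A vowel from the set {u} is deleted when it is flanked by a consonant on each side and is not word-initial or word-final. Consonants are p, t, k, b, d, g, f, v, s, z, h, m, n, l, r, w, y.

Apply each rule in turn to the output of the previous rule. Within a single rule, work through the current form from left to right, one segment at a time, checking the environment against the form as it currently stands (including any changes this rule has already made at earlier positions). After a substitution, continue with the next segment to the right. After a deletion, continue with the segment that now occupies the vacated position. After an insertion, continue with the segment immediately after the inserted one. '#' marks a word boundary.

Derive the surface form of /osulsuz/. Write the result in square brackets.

[hoslsz]

(1) Degemination: no change — [osulsuz]
(2) Glottal Epenthesis: [osulsuz] → [hosulsuz]
(3) Syncope: [hosulsuz] → [hoslsz]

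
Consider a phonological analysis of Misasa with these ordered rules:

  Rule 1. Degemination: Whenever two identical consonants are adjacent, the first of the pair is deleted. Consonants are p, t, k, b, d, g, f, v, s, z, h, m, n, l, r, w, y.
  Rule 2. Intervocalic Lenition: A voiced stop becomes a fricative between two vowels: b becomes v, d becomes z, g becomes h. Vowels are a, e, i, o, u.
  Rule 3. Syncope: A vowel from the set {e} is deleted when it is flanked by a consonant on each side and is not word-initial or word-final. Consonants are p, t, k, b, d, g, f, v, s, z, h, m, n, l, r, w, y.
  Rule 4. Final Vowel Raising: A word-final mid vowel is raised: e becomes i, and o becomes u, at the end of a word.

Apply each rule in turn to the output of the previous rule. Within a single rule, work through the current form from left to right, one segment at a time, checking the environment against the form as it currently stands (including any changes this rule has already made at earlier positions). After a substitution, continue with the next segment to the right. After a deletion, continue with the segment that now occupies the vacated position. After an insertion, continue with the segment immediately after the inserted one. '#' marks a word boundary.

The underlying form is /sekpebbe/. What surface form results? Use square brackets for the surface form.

[skpvi]

Rule 1 Degemination: [sekpebbe] → [sekpebe]
Rule 2 Intervocalic Lenition: [sekpebe] → [sekpeve]
Rule 3 Syncope: [sekpeve] → [skpve]
Rule 4 Final Vowel Raising: [skpve] → [skpvi]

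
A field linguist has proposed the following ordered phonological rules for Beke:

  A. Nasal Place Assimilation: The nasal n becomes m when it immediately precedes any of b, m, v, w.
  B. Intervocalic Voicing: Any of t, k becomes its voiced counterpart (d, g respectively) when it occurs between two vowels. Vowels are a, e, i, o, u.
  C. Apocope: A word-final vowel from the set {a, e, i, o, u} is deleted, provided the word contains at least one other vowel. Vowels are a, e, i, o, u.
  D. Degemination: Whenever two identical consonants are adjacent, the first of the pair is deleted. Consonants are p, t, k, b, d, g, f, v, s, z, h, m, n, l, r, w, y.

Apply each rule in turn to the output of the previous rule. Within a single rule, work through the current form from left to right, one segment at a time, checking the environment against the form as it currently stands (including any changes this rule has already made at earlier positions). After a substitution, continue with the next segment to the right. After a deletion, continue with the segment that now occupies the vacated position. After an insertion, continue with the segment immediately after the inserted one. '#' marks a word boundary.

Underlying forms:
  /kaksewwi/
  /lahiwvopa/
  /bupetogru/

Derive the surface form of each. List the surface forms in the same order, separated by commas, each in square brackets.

[kaksew], [lahiwvop], [bupedogr]

/kaksewwi/:
  A Nasal Place Assimilation: no change — [kaksewwi]
  B Intervocalic Voicing: no change — [kaksewwi]
  C Apocope: [kaksewwi] → [kakseww]
  D Degemination: [kakseww] → [kaksew]
/lahiwvopa/:
  A Nasal Place Assimilation: no change — [lahiwvopa]
  B Intervocalic Voicing: no change — [lahiwvopa]
  C Apocope: [lahiwvopa] → [lahiwvop]
  D Degemination: no change — [lahiwvop]
/bupetogru/:
  A Nasal Place Assimilation: no change — [bupetogru]
  B Intervocalic Voicing: [bupetogru] → [bupedogru]
  C Apocope: [bupedogru] → [bupedogr]
  D Degemination: no change — [bupedogr]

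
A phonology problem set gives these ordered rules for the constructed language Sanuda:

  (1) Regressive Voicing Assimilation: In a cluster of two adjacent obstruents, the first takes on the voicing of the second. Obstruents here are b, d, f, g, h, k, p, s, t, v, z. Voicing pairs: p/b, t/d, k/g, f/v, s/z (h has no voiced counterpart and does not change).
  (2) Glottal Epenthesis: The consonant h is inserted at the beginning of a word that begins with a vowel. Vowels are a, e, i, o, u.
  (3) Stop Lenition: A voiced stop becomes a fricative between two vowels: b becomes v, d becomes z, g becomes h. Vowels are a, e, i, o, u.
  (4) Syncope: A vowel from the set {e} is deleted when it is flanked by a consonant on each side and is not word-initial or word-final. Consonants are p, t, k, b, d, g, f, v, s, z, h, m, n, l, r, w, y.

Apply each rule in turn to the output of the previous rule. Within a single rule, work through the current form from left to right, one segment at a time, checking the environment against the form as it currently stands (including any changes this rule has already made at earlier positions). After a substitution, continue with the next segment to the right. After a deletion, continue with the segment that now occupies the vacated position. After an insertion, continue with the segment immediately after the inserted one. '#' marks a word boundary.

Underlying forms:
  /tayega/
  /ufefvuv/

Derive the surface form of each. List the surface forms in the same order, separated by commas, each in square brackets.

/tayega/:
  (1) Regressive Voicing Assimilation: no change — [tayega]
  (2) Glottal Epenthesis: no change — [tayega]
  (3) Stop Lenition: [tayega] → [tayeha]
  (4) Syncope: [tayeha] → [tayha]
/ufefvuv/:
  (1) Regressive Voicing Assimilation: [ufefvuv] → [ufevvuv]
  (2) Glottal Epenthesis: [ufevvuv] → [hufevvuv]
  (3) Stop Lenition: no change — [hufevvuv]
  (4) Syncope: [hufevvuv] → [hufvvuv]

[tayha], [hufvvuv]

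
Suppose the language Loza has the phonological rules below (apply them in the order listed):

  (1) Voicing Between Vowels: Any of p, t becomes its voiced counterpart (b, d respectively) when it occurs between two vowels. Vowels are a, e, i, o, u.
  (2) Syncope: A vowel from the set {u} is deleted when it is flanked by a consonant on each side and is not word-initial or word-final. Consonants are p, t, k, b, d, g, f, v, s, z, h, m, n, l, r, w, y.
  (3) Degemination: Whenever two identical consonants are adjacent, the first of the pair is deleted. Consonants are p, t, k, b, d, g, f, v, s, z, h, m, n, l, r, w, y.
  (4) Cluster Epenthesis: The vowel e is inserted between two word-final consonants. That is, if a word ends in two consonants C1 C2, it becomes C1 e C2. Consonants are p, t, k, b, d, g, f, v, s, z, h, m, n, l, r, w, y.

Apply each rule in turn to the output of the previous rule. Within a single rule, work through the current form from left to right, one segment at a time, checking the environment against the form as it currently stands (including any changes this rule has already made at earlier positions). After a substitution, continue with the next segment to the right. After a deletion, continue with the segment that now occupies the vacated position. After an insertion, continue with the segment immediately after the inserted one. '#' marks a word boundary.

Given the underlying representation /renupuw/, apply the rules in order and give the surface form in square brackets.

[renbew]

(1) Voicing Between Vowels: [renupuw] → [renubuw]
(2) Syncope: [renubuw] → [renbw]
(3) Degemination: no change — [renbw]
(4) Cluster Epenthesis: [renbw] → [renbew]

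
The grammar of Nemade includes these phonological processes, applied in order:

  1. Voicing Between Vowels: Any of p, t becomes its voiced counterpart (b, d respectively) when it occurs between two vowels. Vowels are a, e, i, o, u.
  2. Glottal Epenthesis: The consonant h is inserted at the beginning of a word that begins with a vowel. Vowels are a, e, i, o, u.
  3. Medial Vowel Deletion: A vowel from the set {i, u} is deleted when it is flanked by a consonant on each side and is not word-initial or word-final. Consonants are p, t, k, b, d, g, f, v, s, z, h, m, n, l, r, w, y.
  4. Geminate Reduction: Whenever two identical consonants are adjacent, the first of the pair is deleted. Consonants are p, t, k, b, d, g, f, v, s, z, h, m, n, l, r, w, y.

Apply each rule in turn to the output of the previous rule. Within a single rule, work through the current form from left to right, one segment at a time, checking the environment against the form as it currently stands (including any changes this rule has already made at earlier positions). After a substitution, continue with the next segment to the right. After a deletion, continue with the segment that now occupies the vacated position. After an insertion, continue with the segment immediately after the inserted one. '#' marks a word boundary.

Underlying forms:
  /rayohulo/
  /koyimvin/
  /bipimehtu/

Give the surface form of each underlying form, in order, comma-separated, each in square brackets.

/rayohulo/:
  1 Voicing Between Vowels: no change — [rayohulo]
  2 Glottal Epenthesis: no change — [rayohulo]
  3 Medial Vowel Deletion: [rayohulo] → [rayohlo]
  4 Geminate Reduction: no change — [rayohlo]
/koyimvin/:
  1 Voicing Between Vowels: no change — [koyimvin]
  2 Glottal Epenthesis: no change — [koyimvin]
  3 Medial Vowel Deletion: [koyimvin] → [koymvn]
  4 Geminate Reduction: no change — [koymvn]
/bipimehtu/:
  1 Voicing Between Vowels: [bipimehtu] → [bibimehtu]
  2 Glottal Epenthesis: no change — [bibimehtu]
  3 Medial Vowel Deletion: [bibimehtu] → [bbmehtu]
  4 Geminate Reduction: [bbmehtu] → [bmehtu]

[rayohlo], [koymvn], [bmehtu]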